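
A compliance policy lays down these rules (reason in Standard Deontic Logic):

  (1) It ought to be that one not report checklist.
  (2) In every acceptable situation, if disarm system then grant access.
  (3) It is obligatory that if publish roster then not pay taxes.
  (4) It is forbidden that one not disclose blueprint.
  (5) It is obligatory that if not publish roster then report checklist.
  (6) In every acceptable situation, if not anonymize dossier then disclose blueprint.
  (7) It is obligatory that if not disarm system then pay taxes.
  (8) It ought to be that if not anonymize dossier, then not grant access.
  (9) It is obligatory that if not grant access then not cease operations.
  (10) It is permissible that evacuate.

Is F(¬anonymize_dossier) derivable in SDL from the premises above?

Premise 1 states O(¬report_checklist) outright.
The contrapositive of premise 5 (O(¬publish_roster → report_checklist)) is O(¬report_checklist → publish_roster), and O(¬report_checklist) is already established, so O(publish_roster).
From O(publish_roster) and premise 3, O(publish_roster → ¬pay_taxes), we obtain O(¬pay_taxes).
The contrapositive of premise 7 (O(¬disarm_system → pay_taxes)) is O(¬pay_taxes → disarm_system), and O(¬pay_taxes) is already established, so O(disarm_system).
With premise 2, O(disarm_system → grant_access), the K-axiom yields O(grant_access).
The contrapositive of premise 8 (O(¬anonymize_dossier → ¬grant_access)) is O(grant_access → anonymize_dossier), and O(grant_access) is already established, so O(anonymize_dossier).
Premises 4, 6, 9, 10 do not contribute to this derivation.
So O(anonymize_dossier) holds, i.e. F(¬anonymize_dossier). The claim follows.

Yes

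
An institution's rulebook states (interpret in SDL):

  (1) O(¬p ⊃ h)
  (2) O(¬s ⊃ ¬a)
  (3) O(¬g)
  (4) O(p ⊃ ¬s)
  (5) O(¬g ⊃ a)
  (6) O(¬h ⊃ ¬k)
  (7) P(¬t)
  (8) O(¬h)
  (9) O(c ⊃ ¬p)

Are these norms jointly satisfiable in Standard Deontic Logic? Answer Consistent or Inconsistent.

From premise 3 we have O(¬g).
Premise 5 is O(¬g ⊃ a); since O(¬g), deontic closure gives O(a).
The contrapositive of premise 2 (O(¬s ⊃ ¬a)) is O(a ⊃ s), and O(a) is already established, so O(s).
Premise 4, O(p ⊃ ¬s), contraposes to O(s ⊃ ¬p); with O(s) we get O(¬p).
With premise 1, O(¬p ⊃ h), the K-axiom yields O(h).
But premise 8 directly asserts O(¬h).
We now have both O(h) and O(¬h) — h is simultaneously obligatory and forbidden, violating the D-axiom.

Inconsistent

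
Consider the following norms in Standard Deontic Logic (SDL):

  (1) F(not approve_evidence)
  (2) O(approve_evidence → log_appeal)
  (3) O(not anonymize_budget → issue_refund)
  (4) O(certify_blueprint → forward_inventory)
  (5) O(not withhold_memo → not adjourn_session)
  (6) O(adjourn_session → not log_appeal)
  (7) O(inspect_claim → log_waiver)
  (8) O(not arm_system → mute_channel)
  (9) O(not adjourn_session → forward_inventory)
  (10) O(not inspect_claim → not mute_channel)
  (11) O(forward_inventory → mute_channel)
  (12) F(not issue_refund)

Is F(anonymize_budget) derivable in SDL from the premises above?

Premise 3 is O(not anonymize_budget → issue_refund); even if O(issue_refund) held, inferring O(not anonymize_budget) would be affirming the consequent — invalid.
No other premise forces O(not anonymize_budget). An ideal world satisfying every premise can still have anonymize_budget true, so F(anonymize_budget) is not derivable.

No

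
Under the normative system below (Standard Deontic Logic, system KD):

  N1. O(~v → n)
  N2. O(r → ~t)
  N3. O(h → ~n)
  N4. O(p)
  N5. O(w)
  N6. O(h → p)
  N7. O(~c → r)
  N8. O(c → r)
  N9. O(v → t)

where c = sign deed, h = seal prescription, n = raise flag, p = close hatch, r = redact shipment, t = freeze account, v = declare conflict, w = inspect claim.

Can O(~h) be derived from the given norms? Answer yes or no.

Premises 8 and 7 cover both cases: O(c → r) and O(~c → r). Since c ∨ ~c is a tautology, O(r) follows.
Premise 2 is O(r → ~t); since O(r), deontic closure gives O(~t).
The contrapositive of premise 9 (O(v → t)) is O(~t → ~v), and O(~t) is already established, so O(~v).
With premise 1, O(~v → n), the K-axiom yields O(n).
Premise 3, O(h → ~n), contraposes to O(n → ~h); with O(n) we get O(~h).
Premises 4, 5, 6 do not contribute to this derivation.
So O(~h) follows.

Yes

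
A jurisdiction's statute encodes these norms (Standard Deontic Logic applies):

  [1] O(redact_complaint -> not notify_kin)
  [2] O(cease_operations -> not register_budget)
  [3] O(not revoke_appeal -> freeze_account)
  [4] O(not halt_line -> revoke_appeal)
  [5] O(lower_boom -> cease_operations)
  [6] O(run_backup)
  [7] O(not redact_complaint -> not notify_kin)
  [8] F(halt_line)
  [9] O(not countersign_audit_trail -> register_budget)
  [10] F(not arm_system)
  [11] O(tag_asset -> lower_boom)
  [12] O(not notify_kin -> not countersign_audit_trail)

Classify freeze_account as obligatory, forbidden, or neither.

Premise 3 is O(not revoke_appeal -> freeze_account), but O(not revoke_appeal) is not derivable from the premises, so it does not yield O(freeze_account).
No premise or chain of K-axiom applications forces O(freeze_account), and none forces O(not freeze_account). So freeze_account is neither obligatory nor forbidden under these norms.

Neither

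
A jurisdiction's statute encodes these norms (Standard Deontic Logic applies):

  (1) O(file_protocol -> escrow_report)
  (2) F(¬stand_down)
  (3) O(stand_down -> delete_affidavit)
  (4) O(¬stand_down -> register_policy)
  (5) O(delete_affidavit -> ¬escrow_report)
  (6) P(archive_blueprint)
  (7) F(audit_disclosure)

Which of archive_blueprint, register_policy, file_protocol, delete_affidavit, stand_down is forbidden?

Premise 2, F(¬stand_down), is equivalent to O(stand_down).
With premise 3, O(stand_down -> delete_affidavit), the K-axiom yields O(delete_affidavit).
Applying K to premise 5 (O(delete_affidavit -> ¬escrow_report)) and O(delete_affidavit) yields O(¬escrow_report).
The contrapositive of premise 1 (O(file_protocol -> escrow_report)) is O(¬escrow_report -> ¬file_protocol), and O(¬escrow_report) is already established, so O(¬file_protocol).
So O(¬file_protocol) holds, i.e. file_protocol is forbidden. None of the other listed options is forbidden under the premises.

file_protocol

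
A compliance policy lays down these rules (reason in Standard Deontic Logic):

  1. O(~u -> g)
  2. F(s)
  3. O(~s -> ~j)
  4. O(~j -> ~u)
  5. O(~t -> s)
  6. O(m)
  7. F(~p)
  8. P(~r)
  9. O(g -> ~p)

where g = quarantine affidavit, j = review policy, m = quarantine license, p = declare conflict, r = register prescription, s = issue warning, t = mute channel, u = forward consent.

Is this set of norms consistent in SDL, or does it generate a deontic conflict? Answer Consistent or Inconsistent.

Inconsistent

F(~p) at premise 7 means O(p).
The contrapositive of premise 9 (O(g -> ~p)) is O(p -> ~g), and O(p) is already established, so O(~g).
Premise 1, O(~u -> g), contraposes to O(~g -> u); with O(~g) we get O(u).
Premise 4 is O(~j -> ~u); contrapositively O(u -> j). Since O(u) holds, K gives O(j).
The contrapositive of premise 3 (O(~s -> ~j)) is O(j -> s), and O(j) is already established, so O(s).
But premise 2, F(s), means O(~s).
We now have both O(s) and O(~s) — s is simultaneously obligatory and forbidden, violating the D-axiom.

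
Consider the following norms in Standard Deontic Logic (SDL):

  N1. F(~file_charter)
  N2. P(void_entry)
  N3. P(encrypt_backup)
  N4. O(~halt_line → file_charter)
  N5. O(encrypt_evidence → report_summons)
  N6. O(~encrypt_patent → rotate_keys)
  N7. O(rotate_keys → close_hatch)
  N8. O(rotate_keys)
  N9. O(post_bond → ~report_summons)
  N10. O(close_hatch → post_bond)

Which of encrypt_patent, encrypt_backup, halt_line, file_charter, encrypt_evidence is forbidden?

encrypt_evidence

Premise 8 states O(rotate_keys) outright.
With premise 7, O(rotate_keys → close_hatch), the K-axiom yields O(close_hatch).
Premise 10 is O(close_hatch → post_bond); since O(close_hatch), deontic closure gives O(post_bond).
Applying K to premise 9 (O(post_bond → ~report_summons)) and O(post_bond) yields O(~report_summons).
The contrapositive of premise 5 (O(encrypt_evidence → report_summons)) is O(~report_summons → ~encrypt_evidence), and O(~report_summons) is already established, so O(~encrypt_evidence).
So O(~encrypt_evidence) holds, i.e. encrypt_evidence is forbidden. None of the other listed options is forbidden under the premises.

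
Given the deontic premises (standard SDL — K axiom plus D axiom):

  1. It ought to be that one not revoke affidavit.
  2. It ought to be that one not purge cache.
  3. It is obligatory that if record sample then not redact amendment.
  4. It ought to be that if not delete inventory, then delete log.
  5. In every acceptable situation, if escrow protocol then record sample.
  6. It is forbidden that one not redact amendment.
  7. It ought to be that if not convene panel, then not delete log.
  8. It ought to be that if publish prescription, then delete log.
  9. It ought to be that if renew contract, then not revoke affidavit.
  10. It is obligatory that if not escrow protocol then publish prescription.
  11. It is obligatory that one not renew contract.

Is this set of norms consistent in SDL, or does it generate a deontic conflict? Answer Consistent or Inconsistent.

Consistent

Premise 9 is O(renew_contract → ¬revoke_affidavit); even if O(¬revoke_affidavit) held, inferring O(renew_contract) would be affirming the consequent — invalid.
So O(renew_contract) is not derivable, and the apparent clash with O(¬renew_contract) does not arise.
A world satisfying every obligation exists (e.g. convene_panel=true, delete_inventory=false, delete_log=true, escrow_protocol=false, publish_prescription=true, purge_cache=false, record_sample=false, redact_amendment=true, renew_contract=false, revoke_affidavit=false); no atom is both obligatory and forbidden, so the set is consistent.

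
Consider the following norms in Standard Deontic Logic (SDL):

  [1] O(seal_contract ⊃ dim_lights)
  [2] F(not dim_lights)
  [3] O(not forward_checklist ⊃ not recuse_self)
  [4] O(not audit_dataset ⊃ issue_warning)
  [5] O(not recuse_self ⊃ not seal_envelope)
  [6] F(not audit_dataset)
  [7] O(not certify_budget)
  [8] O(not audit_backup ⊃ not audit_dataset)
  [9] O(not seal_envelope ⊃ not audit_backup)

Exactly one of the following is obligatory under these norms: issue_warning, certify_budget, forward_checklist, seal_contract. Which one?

forward_checklist

Premise 6 is F(not audit_dataset), i.e. O(audit_dataset).
Premise 8 is O(not audit_backup ⊃ not audit_dataset); contrapositively O(audit_dataset ⊃ audit_backup). Since O(audit_dataset) holds, K gives O(audit_backup).
The contrapositive of premise 9 (O(not seal_envelope ⊃ not audit_backup)) is O(audit_backup ⊃ seal_envelope), and O(audit_backup) is already established, so O(seal_envelope).
The contrapositive of premise 5 (O(not recuse_self ⊃ not seal_envelope)) is O(seal_envelope ⊃ recuse_self), and O(seal_envelope) is already established, so O(recuse_self).
Premise 3, O(not forward_checklist ⊃ not recuse_self), contraposes to O(recuse_self ⊃ forward_checklist); with O(recuse_self) we get O(forward_checklist).
So O(forward_checklist) holds — forward_checklist is obligatory. None of the other listed options is made obligatory by any chain of premises.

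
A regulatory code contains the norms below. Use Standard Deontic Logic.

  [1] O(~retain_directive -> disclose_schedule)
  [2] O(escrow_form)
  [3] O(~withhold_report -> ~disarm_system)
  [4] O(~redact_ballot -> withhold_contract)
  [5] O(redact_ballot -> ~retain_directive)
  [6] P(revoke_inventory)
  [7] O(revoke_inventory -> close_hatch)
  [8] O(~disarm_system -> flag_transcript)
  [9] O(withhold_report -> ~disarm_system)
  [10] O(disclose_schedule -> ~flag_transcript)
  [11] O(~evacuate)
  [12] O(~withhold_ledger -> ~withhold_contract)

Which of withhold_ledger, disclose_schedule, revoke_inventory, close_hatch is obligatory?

withhold_ledger

By case analysis on ~withhold_report: premise 3 gives O(~withhold_report -> ~disarm_system) and premise 9 gives O(withhold_report -> ~disarm_system), so O(~disarm_system) either way.
Applying K to premise 8 (O(~disarm_system -> flag_transcript)) and O(~disarm_system) yields O(flag_transcript).
The contrapositive of premise 10 (O(disclose_schedule -> ~flag_transcript)) is O(flag_transcript -> ~disclose_schedule), and O(flag_transcript) is already established, so O(~disclose_schedule).
The contrapositive of premise 1 (O(~retain_directive -> disclose_schedule)) is O(~disclose_schedule -> retain_directive), and O(~disclose_schedule) is already established, so O(retain_directive).
Premise 5 is O(redact_ballot -> ~retain_directive); contrapositively O(retain_directive -> ~redact_ballot). Since O(retain_directive) holds, K gives O(~redact_ballot).
Applying K to premise 4 (O(~redact_ballot -> withhold_contract)) and O(~redact_ballot) yields O(withhold_contract).
Premise 12, O(~withhold_ledger -> ~withhold_contract), contraposes to O(withhold_contract -> withhold_ledger); with O(withhold_contract) we get O(withhold_ledger).
So O(withhold_ledger) holds — withhold_ledger is obligatory. None of the other listed options is made obligatory by any chain of premises.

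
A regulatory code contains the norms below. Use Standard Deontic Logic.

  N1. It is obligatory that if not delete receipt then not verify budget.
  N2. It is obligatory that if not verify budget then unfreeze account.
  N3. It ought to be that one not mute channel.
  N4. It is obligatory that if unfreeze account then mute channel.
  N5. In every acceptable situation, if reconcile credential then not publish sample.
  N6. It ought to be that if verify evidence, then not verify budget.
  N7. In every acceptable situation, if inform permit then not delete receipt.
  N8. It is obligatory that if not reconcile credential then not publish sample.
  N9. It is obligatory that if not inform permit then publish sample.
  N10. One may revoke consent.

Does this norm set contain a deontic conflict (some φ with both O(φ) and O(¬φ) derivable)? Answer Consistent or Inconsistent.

By case analysis on ¬reconcile_credential: premise 8 gives O(¬reconcile_credential → ¬publish_sample) and premise 5 gives O(reconcile_credential → ¬publish_sample), so O(¬publish_sample) either way.
Premise 9, O(¬inform_permit → publish_sample), contraposes to O(¬publish_sample → inform_permit); with O(¬publish_sample) we get O(inform_permit).
With premise 7, O(inform_permit → ¬delete_receipt), the K-axiom yields O(¬delete_receipt).
From O(¬delete_receipt) and premise 1, O(¬delete_receipt → ¬verify_budget), we obtain O(¬verify_budget).
Premise 2 is O(¬verify_budget → unfreeze_account); since O(¬verify_budget), deontic closure gives O(unfreeze_account).
Premise 4 is O(unfreeze_account → mute_channel); since O(unfreeze_account), deontic closure gives O(mute_channel).
However, premise 3 gives O(¬mute_channel).
We now have both O(mute_channel) and O(¬mute_channel) — mute_channel is simultaneously obligatory and forbidden, violating the D-axiom.

Inconsistent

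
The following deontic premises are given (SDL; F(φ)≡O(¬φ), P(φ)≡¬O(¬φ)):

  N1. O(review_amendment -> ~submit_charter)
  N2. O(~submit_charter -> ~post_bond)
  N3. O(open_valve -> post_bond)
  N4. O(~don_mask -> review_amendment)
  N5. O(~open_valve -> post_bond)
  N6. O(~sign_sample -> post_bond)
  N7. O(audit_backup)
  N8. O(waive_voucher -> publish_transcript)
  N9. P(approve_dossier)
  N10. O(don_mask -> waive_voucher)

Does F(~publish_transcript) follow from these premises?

By case analysis on ~open_valve: premise 5 gives O(~open_valve -> post_bond) and premise 3 gives O(open_valve -> post_bond), so O(post_bond) either way.
Premise 2 is O(~submit_charter -> ~post_bond); contrapositively O(post_bond -> submit_charter). Since O(post_bond) holds, K gives O(submit_charter).
The contrapositive of premise 1 (O(review_amendment -> ~submit_charter)) is O(submit_charter -> ~review_amendment), and O(submit_charter) is already established, so O(~review_amendment).
Premise 4 is O(~don_mask -> review_amendment); contrapositively O(~review_amendment -> don_mask). Since O(~review_amendment) holds, K gives O(don_mask).
Applying K to premise 10 (O(don_mask -> waive_voucher)) and O(don_mask) yields O(waive_voucher).
Applying K to premise 8 (O(waive_voucher -> publish_transcript)) and O(waive_voucher) yields O(publish_transcript).
Premises 6, 7, 9 do not contribute to this derivation.
So O(publish_transcript) holds, i.e. F(~publish_transcript). The claim follows.

Yes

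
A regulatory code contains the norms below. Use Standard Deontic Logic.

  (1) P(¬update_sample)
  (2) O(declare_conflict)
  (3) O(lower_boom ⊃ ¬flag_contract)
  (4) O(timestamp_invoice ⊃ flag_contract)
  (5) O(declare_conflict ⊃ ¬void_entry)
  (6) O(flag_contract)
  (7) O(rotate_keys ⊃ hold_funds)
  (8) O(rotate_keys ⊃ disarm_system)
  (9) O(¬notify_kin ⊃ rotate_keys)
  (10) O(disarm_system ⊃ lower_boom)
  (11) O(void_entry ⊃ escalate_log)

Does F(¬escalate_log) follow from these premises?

No

Premise 11 is O(void_entry ⊃ escalate_log), but O(void_entry) is not derivable from the premises, so it does not yield O(escalate_log).
No other premise forces O(escalate_log). An ideal world satisfying every premise can still have ¬escalate_log true, so F(¬escalate_log) is not derivable.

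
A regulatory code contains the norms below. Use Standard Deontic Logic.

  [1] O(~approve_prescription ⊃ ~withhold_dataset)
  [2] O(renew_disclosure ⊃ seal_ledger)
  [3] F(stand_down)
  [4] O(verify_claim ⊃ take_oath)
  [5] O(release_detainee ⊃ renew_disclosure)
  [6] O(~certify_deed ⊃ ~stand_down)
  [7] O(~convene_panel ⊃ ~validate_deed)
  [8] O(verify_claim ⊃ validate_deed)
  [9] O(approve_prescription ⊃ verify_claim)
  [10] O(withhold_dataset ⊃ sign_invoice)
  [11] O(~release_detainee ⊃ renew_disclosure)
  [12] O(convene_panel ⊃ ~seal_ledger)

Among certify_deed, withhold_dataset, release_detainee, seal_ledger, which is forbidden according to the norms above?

withhold_dataset

Premises 11 and 5 are O(~release_detainee ⊃ renew_disclosure) and O(release_detainee ⊃ renew_disclosure); every ideal world satisfies ~release_detainee or release_detainee, so in either case renew_disclosure holds — hence O(renew_disclosure).
From O(renew_disclosure) and premise 2, O(renew_disclosure ⊃ seal_ledger), we obtain O(seal_ledger).
The contrapositive of premise 12 (O(convene_panel ⊃ ~seal_ledger)) is O(seal_ledger ⊃ ~convene_panel), and O(seal_ledger) is already established, so O(~convene_panel).
With premise 7, O(~convene_panel ⊃ ~validate_deed), the K-axiom yields O(~validate_deed).
Premise 8, O(verify_claim ⊃ validate_deed), contraposes to O(~validate_deed ⊃ ~verify_claim); with O(~validate_deed) we get O(~verify_claim).
Premise 9, O(approve_prescription ⊃ verify_claim), contraposes to O(~verify_claim ⊃ ~approve_prescription); with O(~verify_claim) we get O(~approve_prescription).
From O(~approve_prescription) and premise 1, O(~approve_prescription ⊃ ~withhold_dataset), we obtain O(~withhold_dataset).
So O(~withhold_dataset) holds, i.e. withhold_dataset is forbidden. None of the other listed options is forbidden under the premises.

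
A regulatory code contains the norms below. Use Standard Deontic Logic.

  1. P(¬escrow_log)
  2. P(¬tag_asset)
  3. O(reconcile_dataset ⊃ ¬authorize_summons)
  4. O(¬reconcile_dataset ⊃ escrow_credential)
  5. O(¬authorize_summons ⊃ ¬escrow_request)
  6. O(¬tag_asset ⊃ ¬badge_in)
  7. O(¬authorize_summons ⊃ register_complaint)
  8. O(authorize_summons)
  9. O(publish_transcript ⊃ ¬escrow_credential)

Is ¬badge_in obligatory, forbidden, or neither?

Premise 6 is O(¬tag_asset ⊃ ¬badge_in), but O(¬tag_asset) is not derivable from the premises (the permission P(¬tag_asset) asserts only ¬O(tag_asset), not O(¬tag_asset)), so it does not yield O(¬badge_in).
No premise or chain of K-axiom applications forces O(¬badge_in), and none forces O(badge_in). So ¬badge_in is neither obligatory nor forbidden under these norms.

Neither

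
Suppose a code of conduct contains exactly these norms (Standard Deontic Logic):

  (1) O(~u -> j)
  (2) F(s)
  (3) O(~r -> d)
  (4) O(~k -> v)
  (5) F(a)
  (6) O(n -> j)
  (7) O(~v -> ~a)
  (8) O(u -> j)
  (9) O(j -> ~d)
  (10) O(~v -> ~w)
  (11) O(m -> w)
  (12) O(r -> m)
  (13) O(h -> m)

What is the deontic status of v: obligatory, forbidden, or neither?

Obligatory

Premises 1 and 8 are O(~u -> j) and O(u -> j); every ideal world satisfies ~u or u, so in either case j holds — hence O(j).
Premise 9 is O(j -> ~d); since O(j), deontic closure gives O(~d).
Premise 3 is O(~r -> d); contrapositively O(~d -> r). Since O(~d) holds, K gives O(r).
With premise 12, O(r -> m), the K-axiom yields O(m).
From O(m) and premise 11, O(m -> w), we obtain O(w).
Premise 10, O(~v -> ~w), contraposes to O(w -> v); with O(w) we get O(v).
Premises 2, 4, 5, 6, 7, 13 do not contribute to this derivation.
Hence v is obligatory.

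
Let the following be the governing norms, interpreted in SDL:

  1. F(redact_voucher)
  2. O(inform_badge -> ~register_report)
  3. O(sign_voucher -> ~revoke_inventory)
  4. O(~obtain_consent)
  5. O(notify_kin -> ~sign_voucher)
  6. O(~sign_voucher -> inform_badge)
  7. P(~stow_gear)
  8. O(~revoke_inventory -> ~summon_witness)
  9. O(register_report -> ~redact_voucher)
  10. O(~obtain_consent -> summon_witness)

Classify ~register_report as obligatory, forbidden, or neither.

Obligatory

From premise 4 we have O(~obtain_consent).
From O(~obtain_consent) and premise 10, O(~obtain_consent -> summon_witness), we obtain O(summon_witness).
Premise 8 is O(~revoke_inventory -> ~summon_witness); contrapositively O(summon_witness -> revoke_inventory). Since O(summon_witness) holds, K gives O(revoke_inventory).
Premise 3 is O(sign_voucher -> ~revoke_inventory); contrapositively O(revoke_inventory -> ~sign_voucher). Since O(revoke_inventory) holds, K gives O(~sign_voucher).
Premise 6 is O(~sign_voucher -> inform_badge); since O(~sign_voucher), deontic closure gives O(inform_badge).
Premise 2 is O(inform_badge -> ~register_report); since O(inform_badge), deontic closure gives O(~register_report).
Premises 1, 5, 7, 9 do not contribute to this derivation.
Hence ~register_report is obligatory.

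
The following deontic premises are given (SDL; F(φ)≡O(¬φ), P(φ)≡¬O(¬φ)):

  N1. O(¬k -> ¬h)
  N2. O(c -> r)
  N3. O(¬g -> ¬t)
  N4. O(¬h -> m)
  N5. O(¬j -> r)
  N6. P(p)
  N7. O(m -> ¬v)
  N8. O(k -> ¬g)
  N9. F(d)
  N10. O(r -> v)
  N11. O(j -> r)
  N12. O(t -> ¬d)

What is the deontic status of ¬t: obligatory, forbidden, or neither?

Premises 5 and 11 are O(¬j -> r) and O(j -> r); every ideal world satisfies ¬j or j, so in either case r holds — hence O(r).
Applying K to premise 10 (O(r -> v)) and O(r) yields O(v).
Premise 7, O(m -> ¬v), contraposes to O(v -> ¬m); with O(v) we get O(¬m).
Premise 4, O(¬h -> m), contraposes to O(¬m -> h); with O(¬m) we get O(h).
Premise 1 is O(¬k -> ¬h); contrapositively O(h -> k). Since O(h) holds, K gives O(k).
Premise 8 is O(k -> ¬g); since O(k), deontic closure gives O(¬g).
Premise 3 is O(¬g -> ¬t); since O(¬g), deontic closure gives O(¬t).
Premises 2, 6, 9, 12 do not contribute to this derivation.
Hence ¬t is obligatory.

Obligatory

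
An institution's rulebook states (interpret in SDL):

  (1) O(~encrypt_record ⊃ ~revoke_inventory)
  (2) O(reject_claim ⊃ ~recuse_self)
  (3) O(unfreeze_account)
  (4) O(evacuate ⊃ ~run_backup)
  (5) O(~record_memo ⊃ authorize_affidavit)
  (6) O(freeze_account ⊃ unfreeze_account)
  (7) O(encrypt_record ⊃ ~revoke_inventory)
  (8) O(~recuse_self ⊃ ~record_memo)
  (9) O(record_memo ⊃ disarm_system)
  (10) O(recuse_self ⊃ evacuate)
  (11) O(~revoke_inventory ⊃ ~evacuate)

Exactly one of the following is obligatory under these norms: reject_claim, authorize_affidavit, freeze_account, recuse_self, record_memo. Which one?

authorize_affidavit

By case analysis on ~encrypt_record: premise 1 gives O(~encrypt_record ⊃ ~revoke_inventory) and premise 7 gives O(encrypt_record ⊃ ~revoke_inventory), so O(~revoke_inventory) either way.
Applying K to premise 11 (O(~revoke_inventory ⊃ ~evacuate)) and O(~revoke_inventory) yields O(~evacuate).
Premise 10 is O(recuse_self ⊃ evacuate); contrapositively O(~evacuate ⊃ ~recuse_self). Since O(~evacuate) holds, K gives O(~recuse_self).
From O(~recuse_self) and premise 8, O(~recuse_self ⊃ ~record_memo), we obtain O(~record_memo).
With premise 5, O(~record_memo ⊃ authorize_affidavit), the K-axiom yields O(authorize_affidavit).
So O(authorize_affidavit) holds — authorize_affidavit is obligatory. None of the other listed options is made obligatory by any chain of premises.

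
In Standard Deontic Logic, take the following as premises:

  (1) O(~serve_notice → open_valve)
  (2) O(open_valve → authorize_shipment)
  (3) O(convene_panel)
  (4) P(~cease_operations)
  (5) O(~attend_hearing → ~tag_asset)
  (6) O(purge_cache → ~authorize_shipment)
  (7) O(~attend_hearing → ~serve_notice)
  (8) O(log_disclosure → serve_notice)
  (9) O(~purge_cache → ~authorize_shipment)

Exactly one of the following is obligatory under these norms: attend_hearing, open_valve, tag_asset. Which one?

attend_hearing

By case analysis on purge_cache: premise 6 gives O(purge_cache → ~authorize_shipment) and premise 9 gives O(~purge_cache → ~authorize_shipment), so O(~authorize_shipment) either way.
Premise 2, O(open_valve → authorize_shipment), contraposes to O(~authorize_shipment → ~open_valve); with O(~authorize_shipment) we get O(~open_valve).
Premise 1 is O(~serve_notice → open_valve); contrapositively O(~open_valve → serve_notice). Since O(~open_valve) holds, K gives O(serve_notice).
Premise 7, O(~attend_hearing → ~serve_notice), contraposes to O(serve_notice → attend_hearing); with O(serve_notice) we get O(attend_hearing).
So O(attend_hearing) holds — attend_hearing is obligatory. None of the other listed options is made obligatory by any chain of premises.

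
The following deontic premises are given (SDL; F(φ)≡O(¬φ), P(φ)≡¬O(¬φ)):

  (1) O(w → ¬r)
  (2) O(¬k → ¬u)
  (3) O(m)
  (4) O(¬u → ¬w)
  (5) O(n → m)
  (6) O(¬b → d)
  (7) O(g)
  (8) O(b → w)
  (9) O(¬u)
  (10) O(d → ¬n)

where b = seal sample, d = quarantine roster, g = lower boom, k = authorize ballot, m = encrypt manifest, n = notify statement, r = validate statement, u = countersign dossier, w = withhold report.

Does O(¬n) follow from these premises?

Yes

From premise 9 we have O(¬u).
Premise 4 is O(¬u → ¬w); since O(¬u), deontic closure gives O(¬w).
Premise 8 is O(b → w); contrapositively O(¬w → ¬b). Since O(¬w) holds, K gives O(¬b).
From O(¬b) and premise 6, O(¬b → d), we obtain O(d).
With premise 10, O(d → ¬n), the K-axiom yields O(¬n).
Premises 1, 2, 3, 5, 7 do not contribute to this derivation.
So O(¬n) follows.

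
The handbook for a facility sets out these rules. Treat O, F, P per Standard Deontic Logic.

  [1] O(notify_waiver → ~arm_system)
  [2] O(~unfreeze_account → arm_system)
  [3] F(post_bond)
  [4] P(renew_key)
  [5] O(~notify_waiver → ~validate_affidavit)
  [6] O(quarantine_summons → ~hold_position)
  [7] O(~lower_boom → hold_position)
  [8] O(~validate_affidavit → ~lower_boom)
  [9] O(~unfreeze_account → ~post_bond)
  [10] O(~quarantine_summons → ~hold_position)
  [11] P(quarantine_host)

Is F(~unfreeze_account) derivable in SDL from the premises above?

Yes

By case analysis on quarantine_summons: premise 6 gives O(quarantine_summons → ~hold_position) and premise 10 gives O(~quarantine_summons → ~hold_position), so O(~hold_position) either way.
Premise 7 is O(~lower_boom → hold_position); contrapositively O(~hold_position → lower_boom). Since O(~hold_position) holds, K gives O(lower_boom).
Premise 8, O(~validate_affidavit → ~lower_boom), contraposes to O(lower_boom → validate_affidavit); with O(lower_boom) we get O(validate_affidavit).
The contrapositive of premise 5 (O(~notify_waiver → ~validate_affidavit)) is O(validate_affidavit → notify_waiver), and O(validate_affidavit) is already established, so O(notify_waiver).
With premise 1, O(notify_waiver → ~arm_system), the K-axiom yields O(~arm_system).
Premise 2 is O(~unfreeze_account → arm_system); contrapositively O(~arm_system → unfreeze_account). Since O(~arm_system) holds, K gives O(unfreeze_account).
Premises 3, 4, 9, 11 do not contribute to this derivation.
So O(unfreeze_account) holds, i.e. F(~unfreeze_account). The claim follows.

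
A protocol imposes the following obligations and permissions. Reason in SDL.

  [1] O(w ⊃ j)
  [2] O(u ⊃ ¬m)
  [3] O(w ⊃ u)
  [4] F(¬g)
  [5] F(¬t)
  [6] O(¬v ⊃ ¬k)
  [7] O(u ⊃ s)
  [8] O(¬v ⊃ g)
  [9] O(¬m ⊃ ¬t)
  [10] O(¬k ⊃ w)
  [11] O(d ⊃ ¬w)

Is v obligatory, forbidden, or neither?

Premise 5, F(¬t), is equivalent to O(t).
The contrapositive of premise 9 (O(¬m ⊃ ¬t)) is O(t ⊃ m), and O(t) is already established, so O(m).
Premise 2 is O(u ⊃ ¬m); contrapositively O(m ⊃ ¬u). Since O(m) holds, K gives O(¬u).
Premise 3 is O(w ⊃ u); contrapositively O(¬u ⊃ ¬w). Since O(¬u) holds, K gives O(¬w).
Premise 10, O(¬k ⊃ w), contraposes to O(¬w ⊃ k); with O(¬w) we get O(k).
The contrapositive of premise 6 (O(¬v ⊃ ¬k)) is O(k ⊃ v), and O(k) is already established, so O(v).
Premises 1, 4, 7, 8, 11 do not contribute to this derivation.
Hence v is obligatory.

Obligatory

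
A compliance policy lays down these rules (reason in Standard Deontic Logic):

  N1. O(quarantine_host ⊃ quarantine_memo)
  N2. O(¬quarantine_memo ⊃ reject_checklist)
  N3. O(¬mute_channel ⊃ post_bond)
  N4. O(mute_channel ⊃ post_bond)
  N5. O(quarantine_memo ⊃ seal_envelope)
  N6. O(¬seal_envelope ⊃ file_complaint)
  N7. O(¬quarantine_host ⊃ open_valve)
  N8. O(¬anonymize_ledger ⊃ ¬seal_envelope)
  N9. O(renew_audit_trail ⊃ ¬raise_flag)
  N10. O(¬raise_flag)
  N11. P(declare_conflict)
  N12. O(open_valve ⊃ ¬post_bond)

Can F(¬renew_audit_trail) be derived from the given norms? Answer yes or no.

Premise 9 is O(renew_audit_trail ⊃ ¬raise_flag); even if O(¬raise_flag) held, inferring O(renew_audit_trail) would be affirming the consequent — invalid.
No other premise forces O(renew_audit_trail). An ideal world satisfying every premise can still have ¬renew_audit_trail true, so F(¬renew_audit_trail) is not derivable.

No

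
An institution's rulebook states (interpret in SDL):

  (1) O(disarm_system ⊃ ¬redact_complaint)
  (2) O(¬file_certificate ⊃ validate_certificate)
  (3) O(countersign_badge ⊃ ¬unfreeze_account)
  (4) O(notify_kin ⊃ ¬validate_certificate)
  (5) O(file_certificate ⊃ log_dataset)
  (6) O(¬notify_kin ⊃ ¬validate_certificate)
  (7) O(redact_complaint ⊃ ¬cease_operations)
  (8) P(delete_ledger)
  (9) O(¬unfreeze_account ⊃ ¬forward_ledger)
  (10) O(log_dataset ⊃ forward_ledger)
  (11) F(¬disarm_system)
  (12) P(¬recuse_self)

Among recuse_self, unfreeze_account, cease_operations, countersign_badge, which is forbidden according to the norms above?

Premises 6 and 4 cover both cases: O(¬notify_kin ⊃ ¬validate_certificate) and O(notify_kin ⊃ ¬validate_certificate). Since ¬notify_kin ∨ notify_kin is a tautology, O(¬validate_certificate) follows.
Premise 2 is O(¬file_certificate ⊃ validate_certificate); contrapositively O(¬validate_certificate ⊃ file_certificate). Since O(¬validate_certificate) holds, K gives O(file_certificate).
With premise 5, O(file_certificate ⊃ log_dataset), the K-axiom yields O(log_dataset).
Premise 10 is O(log_dataset ⊃ forward_ledger); since O(log_dataset), deontic closure gives O(forward_ledger).
Premise 9, O(¬unfreeze_account ⊃ ¬forward_ledger), contraposes to O(forward_ledger ⊃ unfreeze_account); with O(forward_ledger) we get O(unfreeze_account).
Premise 3 is O(countersign_badge ⊃ ¬unfreeze_account); contrapositively O(unfreeze_account ⊃ ¬countersign_badge). Since O(unfreeze_account) holds, K gives O(¬countersign_badge).
So O(¬countersign_badge) holds, i.e. countersign_badge is forbidden. None of the other listed options is forbidden under the premises.

countersign_badge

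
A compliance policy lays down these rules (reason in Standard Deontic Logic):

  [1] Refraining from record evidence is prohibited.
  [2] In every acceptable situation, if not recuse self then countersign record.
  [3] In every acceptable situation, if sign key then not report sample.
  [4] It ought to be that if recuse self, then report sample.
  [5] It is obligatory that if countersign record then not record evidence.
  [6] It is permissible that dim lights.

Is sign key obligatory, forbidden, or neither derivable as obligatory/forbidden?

Forbidden

Premise 1, F(¬record_evidence), is equivalent to O(record_evidence).
Premise 5 is O(countersign_record → ¬record_evidence); contrapositively O(record_evidence → ¬countersign_record). Since O(record_evidence) holds, K gives O(¬countersign_record).
The contrapositive of premise 2 (O(¬recuse_self → countersign_record)) is O(¬countersign_record → recuse_self), and O(¬countersign_record) is already established, so O(recuse_self).
Applying K to premise 4 (O(recuse_self → report_sample)) and O(recuse_self) yields O(report_sample).
Premise 3 is O(sign_key → ¬report_sample); contrapositively O(report_sample → ¬sign_key). Since O(report_sample) holds, K gives O(¬sign_key).
Premise 6 does not contribute to this derivation.
Thus O(¬sign_key), which is F(sign_key): sign_key is forbidden.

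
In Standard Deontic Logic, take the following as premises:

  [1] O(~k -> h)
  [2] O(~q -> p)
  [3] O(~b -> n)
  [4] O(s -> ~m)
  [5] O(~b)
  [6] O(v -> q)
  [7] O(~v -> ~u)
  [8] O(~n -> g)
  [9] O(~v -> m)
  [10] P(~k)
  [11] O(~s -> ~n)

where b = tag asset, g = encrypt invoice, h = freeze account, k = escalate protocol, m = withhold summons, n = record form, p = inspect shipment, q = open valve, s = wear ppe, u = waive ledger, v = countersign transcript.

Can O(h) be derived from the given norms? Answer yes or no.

No

Premise 1 is O(~k -> h), but O(~k) is not derivable from the premises (the permission P(~k) asserts only ~O(k), not O(~k)), so it does not yield O(h).
No other premise forces O(h). An ideal world satisfying every premise can still have h false, so O(h) is not derivable.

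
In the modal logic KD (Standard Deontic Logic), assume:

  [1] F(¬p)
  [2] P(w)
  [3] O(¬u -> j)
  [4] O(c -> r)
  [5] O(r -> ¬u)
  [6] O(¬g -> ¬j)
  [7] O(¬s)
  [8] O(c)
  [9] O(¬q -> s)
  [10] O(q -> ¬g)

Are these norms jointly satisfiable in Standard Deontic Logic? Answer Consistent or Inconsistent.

Inconsistent

From premise 8 we have O(c).
From O(c) and premise 4, O(c -> r), we obtain O(r).
With premise 5, O(r -> ¬u), the K-axiom yields O(¬u).
Applying K to premise 3 (O(¬u -> j)) and O(¬u) yields O(j).
Premise 6, O(¬g -> ¬j), contraposes to O(j -> g); with O(j) we get O(g).
The contrapositive of premise 10 (O(q -> ¬g)) is O(g -> ¬q), and O(g) is already established, so O(¬q).
Applying K to premise 9 (O(¬q -> s)) and O(¬q) yields O(s).
But premise 7 directly asserts O(¬s).
We now have both O(s) and O(¬s) — s is simultaneously obligatory and forbidden, violating the D-axiom.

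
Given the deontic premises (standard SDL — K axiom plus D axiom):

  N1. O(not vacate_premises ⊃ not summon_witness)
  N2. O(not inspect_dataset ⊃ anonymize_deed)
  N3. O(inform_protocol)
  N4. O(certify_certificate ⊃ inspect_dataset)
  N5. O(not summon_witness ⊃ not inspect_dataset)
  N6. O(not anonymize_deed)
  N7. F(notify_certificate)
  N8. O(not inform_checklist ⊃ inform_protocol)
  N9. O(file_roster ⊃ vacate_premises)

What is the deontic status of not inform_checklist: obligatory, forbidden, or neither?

Premise 8 is O(not inform_checklist ⊃ inform_protocol); even if O(inform_protocol) held, inferring O(not inform_checklist) would be affirming the consequent — invalid.
No premise or chain of K-axiom applications forces O(not inform_checklist), and none forces O(inform_checklist). So not inform_checklist is neither obligatory nor forbidden under these norms.

Neither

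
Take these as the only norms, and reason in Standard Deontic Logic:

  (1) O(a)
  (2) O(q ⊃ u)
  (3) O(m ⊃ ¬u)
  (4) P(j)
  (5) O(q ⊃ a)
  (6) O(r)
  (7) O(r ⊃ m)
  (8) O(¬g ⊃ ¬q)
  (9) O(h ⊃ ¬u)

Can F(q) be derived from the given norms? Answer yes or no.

Yes

From premise 6 we have O(r).
From O(r) and premise 7, O(r ⊃ m), we obtain O(m).
Applying K to premise 3 (O(m ⊃ ¬u)) and O(m) yields O(¬u).
Premise 2, O(q ⊃ u), contraposes to O(¬u ⊃ ¬q); with O(¬u) we get O(¬q).
Premises 1, 4, 5, 8, 9 do not contribute to this derivation.
So O(¬q) holds, i.e. F(q). The claim follows.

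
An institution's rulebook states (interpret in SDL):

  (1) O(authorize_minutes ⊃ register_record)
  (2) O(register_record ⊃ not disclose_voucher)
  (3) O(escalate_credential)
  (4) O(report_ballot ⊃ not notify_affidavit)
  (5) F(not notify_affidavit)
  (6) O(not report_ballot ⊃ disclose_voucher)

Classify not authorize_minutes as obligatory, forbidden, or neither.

Obligatory

F(not notify_affidavit) at premise 5 means O(notify_affidavit).
Premise 4 is O(report_ballot ⊃ not notify_affidavit); contrapositively O(notify_affidavit ⊃ not report_ballot). Since O(notify_affidavit) holds, K gives O(not report_ballot).
From O(not report_ballot) and premise 6, O(not report_ballot ⊃ disclose_voucher), we obtain O(disclose_voucher).
The contrapositive of premise 2 (O(register_record ⊃ not disclose_voucher)) is O(disclose_voucher ⊃ not register_record), and O(disclose_voucher) is already established, so O(not register_record).
Premise 1 is O(authorize_minutes ⊃ register_record); contrapositively O(not register_record ⊃ not authorize_minutes). Since O(not register_record) holds, K gives O(not authorize_minutes).
Premise 3 does not contribute to this derivation.
Hence not authorize_minutes is obligatory.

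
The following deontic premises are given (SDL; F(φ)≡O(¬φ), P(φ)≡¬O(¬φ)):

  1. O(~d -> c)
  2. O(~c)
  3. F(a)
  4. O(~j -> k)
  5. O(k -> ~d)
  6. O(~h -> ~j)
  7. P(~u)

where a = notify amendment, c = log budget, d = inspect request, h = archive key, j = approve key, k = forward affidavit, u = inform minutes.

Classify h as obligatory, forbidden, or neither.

From premise 2 we have O(~c).
Premise 1, O(~d -> c), contraposes to O(~c -> d); with O(~c) we get O(d).
Premise 5 is O(k -> ~d); contrapositively O(d -> ~k). Since O(d) holds, K gives O(~k).
Premise 4 is O(~j -> k); contrapositively O(~k -> j). Since O(~k) holds, K gives O(j).
Premise 6, O(~h -> ~j), contraposes to O(j -> h); with O(j) we get O(h).
Premises 3, 7 do not contribute to this derivation.
Hence h is obligatory.

Obligatory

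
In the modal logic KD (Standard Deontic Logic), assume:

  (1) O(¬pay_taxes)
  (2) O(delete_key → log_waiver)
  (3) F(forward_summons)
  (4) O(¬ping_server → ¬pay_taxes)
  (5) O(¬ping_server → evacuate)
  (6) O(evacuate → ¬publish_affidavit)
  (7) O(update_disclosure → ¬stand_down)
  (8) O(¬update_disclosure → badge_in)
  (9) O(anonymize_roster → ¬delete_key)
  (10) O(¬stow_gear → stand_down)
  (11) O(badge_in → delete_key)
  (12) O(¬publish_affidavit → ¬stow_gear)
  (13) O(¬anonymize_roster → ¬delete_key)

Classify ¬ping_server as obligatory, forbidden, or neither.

Forbidden

By case analysis on ¬anonymize_roster: premise 13 gives O(¬anonymize_roster → ¬delete_key) and premise 9 gives O(anonymize_roster → ¬delete_key), so O(¬delete_key) either way.
Premise 11 is O(badge_in → delete_key); contrapositively O(¬delete_key → ¬badge_in). Since O(¬delete_key) holds, K gives O(¬badge_in).
Premise 8, O(¬update_disclosure → badge_in), contraposes to O(¬badge_in → update_disclosure); with O(¬badge_in) we get O(update_disclosure).
From O(update_disclosure) and premise 7, O(update_disclosure → ¬stand_down), we obtain O(¬stand_down).
Premise 10 is O(¬stow_gear → stand_down); contrapositively O(¬stand_down → stow_gear). Since O(¬stand_down) holds, K gives O(stow_gear).
Premise 12 is O(¬publish_affidavit → ¬stow_gear); contrapositively O(stow_gear → publish_affidavit). Since O(stow_gear) holds, K gives O(publish_affidavit).
Premise 6 is O(evacuate → ¬publish_affidavit); contrapositively O(publish_affidavit → ¬evacuate). Since O(publish_affidavit) holds, K gives O(¬evacuate).
The contrapositive of premise 5 (O(¬ping_server → evacuate)) is O(¬evacuate → ping_server), and O(¬evacuate) is already established, so O(ping_server).
Premises 1, 2, 3, 4 do not contribute to this derivation.
Thus O(ping_server), which is F(¬ping_server): ¬ping_server is forbidden.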